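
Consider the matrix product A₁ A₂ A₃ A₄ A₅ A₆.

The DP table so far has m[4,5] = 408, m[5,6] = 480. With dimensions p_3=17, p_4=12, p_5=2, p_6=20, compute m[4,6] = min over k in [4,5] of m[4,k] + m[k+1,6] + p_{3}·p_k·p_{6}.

1088

m[4,6] = min over k∈[4,5] of m[4,k]+m[k+1,6]+p_{3}·p_k·p_{6}.
k=4: 0 + 480 + 17·12·20 = 4560; k=5: 408 + 0 + 17·2·20 = 1088.
Minimum: 1088 at k=5.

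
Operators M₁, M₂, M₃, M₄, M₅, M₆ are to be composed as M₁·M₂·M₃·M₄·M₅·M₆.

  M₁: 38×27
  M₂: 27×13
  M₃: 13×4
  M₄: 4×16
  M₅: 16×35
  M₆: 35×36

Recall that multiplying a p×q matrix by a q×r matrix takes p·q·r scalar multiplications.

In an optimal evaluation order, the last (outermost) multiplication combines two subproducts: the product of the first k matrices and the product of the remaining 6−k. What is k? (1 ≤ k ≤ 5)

3

Adjacent pairs: M₁M₂ = 38·27·13 = 13338; M₂M₃ = 27·13·4 = 1404; M₃M₄ = 13·4·16 = 832; M₄M₅ = 4·16·35 = 2240; M₅M₆ = 16·35·36 = 20160.
Length 3: M₁..M₃: k=1: 0+1404+38·27·4=5508; k=2: 13338+0+38·13·4=15314 → min 5508 | M₂..M₄: k=2: 0+832+27·13·16=6448; k=3: 1404+0+27·4·16=3132 → min 3132 | M₃..M₅: k=3: 0+2240+13·4·35=4060; k=4: 832+0+13·16·35=8112 → min 4060 | M₄..M₆: k=4: 0+20160+4·16·36=22464; k=5: 2240+0+4·35·36=7280 → min 7280.
Length 4: M₁..M₄: k=1: 0+3132+38·27·16=19548; k=2: 13338+832+38·13·16=22074; k=3: 5508+0+38·4·16=7940 → min 7940 | M₂..M₅: k=2: 0+4060+27·13·35=16345; k=3: 1404+2240+27·4·35=7424; k=4: 3132+0+27·16·35=18252 → min 7424 | M₃..M₆: k=3: 0+7280+13·4·36=9152; k=4: 832+20160+13·16·36=28480; k=5: 4060+0+13·35·36=20440 → min 9152.
Length 5: M₁..M₅: k=1: 0+7424+38·27·35=43334; k=2: 13338+4060+38·13·35=34688; k=3: 5508+2240+38·4·35=13068; k=4: 7940+0+38·16·35=29220 → min 13068 | M₂..M₆: k=2: 0+9152+27·13·36=21788; k=3: 1404+7280+27·4·36=12572; k=4: 3132+20160+27·16·36=38844; k=5: 7424+0+27·35·36=41444 → min 12572.
Top-level splits: k=1: (M₁..M₁)·(M₂..M₆) → 0+12572+38·27·36 = 49508; k=2: (M₁..M₂)·(M₃..M₆) → 13338+9152+38·13·36 = 40274; k=3: (M₁..M₃)·(M₄..M₆) → 5508+7280+38·4·36 = 18260; k=4: (M₁..M₄)·(M₅..M₆) → 7940+20160+38·16·36 = 49988; k=5: (M₁..M₅)·(M₆..M₆) → 13068+0+38·35·36 = 60948.
Best split is after M₃, i.e. k = 3.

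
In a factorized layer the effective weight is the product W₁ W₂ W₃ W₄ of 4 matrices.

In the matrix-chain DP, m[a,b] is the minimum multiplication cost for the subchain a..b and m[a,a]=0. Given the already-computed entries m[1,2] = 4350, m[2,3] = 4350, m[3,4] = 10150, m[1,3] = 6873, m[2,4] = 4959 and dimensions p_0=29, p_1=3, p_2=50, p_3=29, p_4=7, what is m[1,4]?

5568

m[1,4] = min over k∈[1,3] of m[1,k]+m[k+1,4]+p_{0}·p_k·p_{4}.
k=1: 0 + 4959 + 29·3·7 = 5568; k=2: 4350 + 10150 + 29·50·7 = 24650; k=3: 6873 + 0 + 29·29·7 = 12760.
Minimum: 5568 at k=1.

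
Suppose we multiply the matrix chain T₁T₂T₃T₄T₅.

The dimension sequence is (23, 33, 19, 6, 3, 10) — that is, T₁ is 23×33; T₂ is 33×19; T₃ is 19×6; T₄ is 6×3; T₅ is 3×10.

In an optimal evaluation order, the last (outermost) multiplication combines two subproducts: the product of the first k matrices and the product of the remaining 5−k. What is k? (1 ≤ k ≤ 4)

4

Adjacent pairs: T₁T₂ = 23·33·19 = 14421; T₂T₃ = 33·19·6 = 3762; T₃T₄ = 19·6·3 = 342; T₄T₅ = 6·3·10 = 180.
Length 3: T₁..T₃: k=1: 0+3762+23·33·6=8316; k=2: 14421+0+23·19·6=17043 → min 8316 | T₂..T₄: k=2: 0+342+33·19·3=2223; k=3: 3762+0+33·6·3=4356 → min 2223 | T₃..T₅: k=3: 0+180+19·6·10=1320; k=4: 342+0+19·3·10=912 → min 912.
Length 4: T₁..T₄: k=1: 0+2223+23·33·3=4500; k=2: 14421+342+23·19·3=16074; k=3: 8316+0+23·6·3=8730 → min 4500 | T₂..T₅: k=2: 0+912+33·19·10=7182; k=3: 3762+180+33·6·10=5922; k=4: 2223+0+33·3·10=3213 → min 3213.
Top-level splits: k=1: (T₁..T₁)·(T₂..T₅) → 0+3213+23·33·10 = 10803; k=2: (T₁..T₂)·(T₃..T₅) → 14421+912+23·19·10 = 19703; k=3: (T₁..T₃)·(T₄..T₅) → 8316+180+23·6·10 = 9876; k=4: (T₁..T₄)·(T₅..T₅) → 4500+0+23·3·10 = 5190.
Best split is after T₄, i.e. k = 4.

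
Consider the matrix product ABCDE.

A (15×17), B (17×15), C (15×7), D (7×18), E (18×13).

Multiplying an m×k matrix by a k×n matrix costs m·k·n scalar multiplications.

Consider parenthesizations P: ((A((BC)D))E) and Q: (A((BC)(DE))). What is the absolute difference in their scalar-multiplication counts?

Order P = ((A((BC)D))E): (BC): 17×15 by 15×7 → 17×7, cost 17·15·7 = 1785; ((BC)D): 17×7 by 7×18 → 17×18, cost 17·7·18 = 2142; cumulative 3927; (A((BC)D)): 15×17 by 17×18 → 15×18, cost 15·17·18 = 4590; cumulative 8517; ((A((BC)D))E): 15×18 by 18×13 → 15×13, cost 15·18·13 = 3510; cumulative 12027. Total 12027.
Order Q = (A((BC)(DE))): (BC): 17×15 by 15×7 → 17×7, cost 17·15·7 = 1785; (DE): 7×18 by 18×13 → 7×13, cost 7·18·13 = 1638; ((BC)(DE)): 17×7 by 7×13 → 17×13, cost 17·7·13 = 1547; cumulative 4970; (A((BC)(DE))): 15×17 by 17×13 → 15×13, cost 15·17·13 = 3315; cumulative 8285. Total 8285.
Difference: |12027 − 8285| = 3742.

3742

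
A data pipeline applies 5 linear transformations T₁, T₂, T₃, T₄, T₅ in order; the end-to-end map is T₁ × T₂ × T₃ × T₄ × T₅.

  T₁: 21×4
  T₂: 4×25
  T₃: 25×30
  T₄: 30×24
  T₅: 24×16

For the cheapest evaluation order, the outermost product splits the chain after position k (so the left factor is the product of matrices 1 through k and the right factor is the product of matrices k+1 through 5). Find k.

Adjacent pairs: T₁T₂ = 21·4·25 = 2100; T₂T₃ = 4·25·30 = 3000; T₃T₄ = 25·30·24 = 18000; T₄T₅ = 30·24·16 = 11520.
Length 3: T₁..T₃: k=1: 0+3000+21·4·30=5520; k=2: 2100+0+21·25·30=17850 → min 5520 | T₂..T₄: k=2: 0+18000+4·25·24=20400; k=3: 3000+0+4·30·24=5880 → min 5880 | T₃..T₅: k=3: 0+11520+25·30·16=23520; k=4: 18000+0+25·24·16=27600 → min 23520.
Length 4: T₁..T₄: k=1: 0+5880+21·4·24=7896; k=2: 2100+18000+21·25·24=32700; k=3: 5520+0+21·30·24=20640 → min 7896 | T₂..T₅: k=2: 0+23520+4·25·16=25120; k=3: 3000+11520+4·30·16=16440; k=4: 5880+0+4·24·16=7416 → min 7416.
Top-level splits: k=1: (T₁..T₁)·(T₂..T₅) → 0+7416+21·4·16 = 8760; k=2: (T₁..T₂)·(T₃..T₅) → 2100+23520+21·25·16 = 34020; k=3: (T₁..T₃)·(T₄..T₅) → 5520+11520+21·30·16 = 27120; k=4: (T₁..T₄)·(T₅..T₅) → 7896+0+21·24·16 = 15960.
Best split is after T₁, i.e. k = 1.

1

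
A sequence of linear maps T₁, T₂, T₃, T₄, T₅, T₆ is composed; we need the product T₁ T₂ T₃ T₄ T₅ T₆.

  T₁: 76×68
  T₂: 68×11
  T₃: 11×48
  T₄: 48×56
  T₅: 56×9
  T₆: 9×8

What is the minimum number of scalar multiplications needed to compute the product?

77064

Adjacent pairs: T₁T₂ = 76·68·11 = 56848; T₂T₃ = 68·11·48 = 35904; T₃T₄ = 11·48·56 = 29568; T₄T₅ = 48·56·9 = 24192; T₅T₆ = 56·9·8 = 4032.
Length 3: T₁..T₃: k=1: 0+35904+76·68·48=283968; k=2: 56848+0+76·11·48=96976 → min 96976 | T₂..T₄: k=2: 0+29568+68·11·56=71456; k=3: 35904+0+68·48·56=218688 → min 71456 | T₃..T₅: k=3: 0+24192+11·48·9=28944; k=4: 29568+0+11·56·9=35112 → min 28944 | T₄..T₆: k=4: 0+4032+48·56·8=25536; k=5: 24192+0+48·9·8=27648 → min 25536.
Length 4: T₁..T₄: k=1: 0+71456+76·68·56=360864; k=2: 56848+29568+76·11·56=133232; k=3: 96976+0+76·48·56=301264 → min 133232 | T₂..T₅: k=2: 0+28944+68·11·9=35676; k=3: 35904+24192+68·48·9=89472; k=4: 71456+0+68·56·9=105728 → min 35676 | T₃..T₆: k=3: 0+25536+11·48·8=29760; k=4: 29568+4032+11·56·8=38528; k=5: 28944+0+11·9·8=29736 → min 29736.
Length 5: T₁..T₅: k=1: 0+35676+76·68·9=82188; k=2: 56848+28944+76·11·9=93316; k=3: 96976+24192+76·48·9=154000; k=4: 133232+0+76·56·9=171536 → min 82188 | T₂..T₆: k=2: 0+29736+68·11·8=35720; k=3: 35904+25536+68·48·8=87552; k=4: 71456+4032+68·56·8=105952; k=5: 35676+0+68·9·8=40572 → min 35720.
Length 6: T₁..T₆: k=1: 0+35720+76·68·8=77064; k=2: 56848+29736+76·11·8=93272; k=3: 96976+25536+76·48·8=151696; k=4: 133232+4032+76·56·8=171312; k=5: 82188+0+76·9·8=87660 → min 77064.
Optimal order: (T₁ (T₂ ((T₃ (T₄ T₅)) T₆))) with cost 77064.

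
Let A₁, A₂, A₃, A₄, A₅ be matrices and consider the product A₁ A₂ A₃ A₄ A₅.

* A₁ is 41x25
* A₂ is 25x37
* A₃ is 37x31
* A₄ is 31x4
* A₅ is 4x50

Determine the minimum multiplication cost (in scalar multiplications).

Adjacent pairs: A₁A₂ = 41·25·37 = 37925; A₂A₃ = 25·37·31 = 28675; A₃A₄ = 37·31·4 = 4588; A₄A₅ = 31·4·50 = 6200.
Length 3: A₁..A₃: k=1: 0+28675+41·25·31=60450; k=2: 37925+0+41·37·31=84952 → min 60450 | A₂..A₄: k=2: 0+4588+25·37·4=8288; k=3: 28675+0+25·31·4=31775 → min 8288 | A₃..A₅: k=3: 0+6200+37·31·50=63550; k=4: 4588+0+37·4·50=11988 → min 11988.
Length 4: A₁..A₄: k=1: 0+8288+41·25·4=12388; k=2: 37925+4588+41·37·4=48581; k=3: 60450+0+41·31·4=65534 → min 12388 | A₂..A₅: k=2: 0+11988+25·37·50=58238; k=3: 28675+6200+25·31·50=73625; k=4: 8288+0+25·4·50=13288 → min 13288.
Length 5: A₁..A₅: k=1: 0+13288+41·25·50=64538; k=2: 37925+11988+41·37·50=125763; k=3: 60450+6200+41·31·50=130200; k=4: 12388+0+41·4·50=20588 → min 20588.
Optimal order: ((A₁ (A₂ (A₃ A₄))) A₅) with cost 20588.

20588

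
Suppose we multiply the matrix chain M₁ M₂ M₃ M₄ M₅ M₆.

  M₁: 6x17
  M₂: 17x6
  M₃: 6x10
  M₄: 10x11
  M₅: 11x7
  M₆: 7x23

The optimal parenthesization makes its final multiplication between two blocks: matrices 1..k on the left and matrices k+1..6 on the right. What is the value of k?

5

Adjacent pairs: M₁M₂ = 6·17·6 = 612; M₂M₃ = 17·6·10 = 1020; M₃M₄ = 6·10·11 = 660; M₄M₅ = 10·11·7 = 770; M₅M₆ = 11·7·23 = 1771.
Length 3: M₁..M₃: k=1: 0+1020+6·17·10=2040; k=2: 612+0+6·6·10=972 → min 972 | M₂..M₄: k=2: 0+660+17·6·11=1782; k=3: 1020+0+17·10·11=2890 → min 1782 | M₃..M₅: k=3: 0+770+6·10·7=1190; k=4: 660+0+6·11·7=1122 → min 1122 | M₄..M₆: k=4: 0+1771+10·11·23=4301; k=5: 770+0+10·7·23=2380 → min 2380.
Length 4: M₁..M₄: k=1: 0+1782+6·17·11=2904; k=2: 612+660+6·6·11=1668; k=3: 972+0+6·10·11=1632 → min 1632 | M₂..M₅: k=2: 0+1122+17·6·7=1836; k=3: 1020+770+17·10·7=2980; k=4: 1782+0+17·11·7=3091 → min 1836 | M₃..M₆: k=3: 0+2380+6·10·23=3760; k=4: 660+1771+6·11·23=3949; k=5: 1122+0+6·7·23=2088 → min 2088.
Length 5: M₁..M₅: k=1: 0+1836+6·17·7=2550; k=2: 612+1122+6·6·7=1986; k=3: 972+770+6·10·7=2162; k=4: 1632+0+6·11·7=2094 → min 1986 | M₂..M₆: k=2: 0+2088+17·6·23=4434; k=3: 1020+2380+17·10·23=7310; k=4: 1782+1771+17·11·23=7854; k=5: 1836+0+17·7·23=4573 → min 4434.
Top-level splits: k=1: (M₁..M₁)·(M₂..M₆) → 0+4434+6·17·23 = 6780; k=2: (M₁..M₂)·(M₃..M₆) → 612+2088+6·6·23 = 3528; k=3: (M₁..M₃)·(M₄..M₆) → 972+2380+6·10·23 = 4732; k=4: (M₁..M₄)·(M₅..M₆) → 1632+1771+6·11·23 = 4921; k=5: (M₁..M₅)·(M₆..M₆) → 1986+0+6·7·23 = 2952.
Best split is after M₅, i.e. k = 5.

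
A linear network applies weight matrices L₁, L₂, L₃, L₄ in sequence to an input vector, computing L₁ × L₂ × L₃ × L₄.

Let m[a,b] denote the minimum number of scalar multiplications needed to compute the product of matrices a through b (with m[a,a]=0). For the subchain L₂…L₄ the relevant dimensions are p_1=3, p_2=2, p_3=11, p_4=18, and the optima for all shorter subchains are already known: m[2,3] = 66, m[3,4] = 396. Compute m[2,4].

m[2,4] = min over k∈[2,3] of m[2,k]+m[k+1,4]+p_{1}·p_k·p_{4}.
k=2: 0 + 396 + 3·2·18 = 504; k=3: 66 + 0 + 3·11·18 = 660.
Minimum: 504 at k=2.

504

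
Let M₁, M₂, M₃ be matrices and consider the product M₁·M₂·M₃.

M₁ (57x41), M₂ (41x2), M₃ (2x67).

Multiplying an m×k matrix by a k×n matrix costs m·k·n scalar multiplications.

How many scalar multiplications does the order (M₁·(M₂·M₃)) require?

162073

(M₂·M₃): 41×2 by 2×67 → 41×67, cost 41·2·67 = 5494
(M₁·(M₂·M₃)): 57×41 by 41×67 → 57×67, cost 57·41·67 = 156579; cumulative 162073
Total: 162073 scalar multiplications.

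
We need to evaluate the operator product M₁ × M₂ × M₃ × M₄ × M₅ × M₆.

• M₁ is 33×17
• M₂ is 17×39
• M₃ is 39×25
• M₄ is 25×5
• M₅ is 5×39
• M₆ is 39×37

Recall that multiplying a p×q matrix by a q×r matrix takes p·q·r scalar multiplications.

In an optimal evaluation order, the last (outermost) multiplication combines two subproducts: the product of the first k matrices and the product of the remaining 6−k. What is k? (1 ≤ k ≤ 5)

Adjacent pairs: M₁M₂ = 33·17·39 = 21879; M₂M₃ = 17·39·25 = 16575; M₃M₄ = 39·25·5 = 4875; M₄M₅ = 25·5·39 = 4875; M₅M₆ = 5·39·37 = 7215.
Length 3: M₁..M₃: k=1: 0+16575+33·17·25=30600; k=2: 21879+0+33·39·25=54054 → min 30600 | M₂..M₄: k=2: 0+4875+17·39·5=8190; k=3: 16575+0+17·25·5=18700 → min 8190 | M₃..M₅: k=3: 0+4875+39·25·39=42900; k=4: 4875+0+39·5·39=12480 → min 12480 | M₄..M₆: k=4: 0+7215+25·5·37=11840; k=5: 4875+0+25·39·37=40950 → min 11840.
Length 4: M₁..M₄: k=1: 0+8190+33·17·5=10995; k=2: 21879+4875+33·39·5=33189; k=3: 30600+0+33·25·5=34725 → min 10995 | M₂..M₅: k=2: 0+12480+17·39·39=38337; k=3: 16575+4875+17·25·39=38025; k=4: 8190+0+17·5·39=11505 → min 11505 | M₃..M₆: k=3: 0+11840+39·25·37=47915; k=4: 4875+7215+39·5·37=19305; k=5: 12480+0+39·39·37=68757 → min 19305.
Length 5: M₁..M₅: k=1: 0+11505+33·17·39=33384; k=2: 21879+12480+33·39·39=84552; k=3: 30600+4875+33·25·39=67650; k=4: 10995+0+33·5·39=17430 → min 17430 | M₂..M₆: k=2: 0+19305+17·39·37=43836; k=3: 16575+11840+17·25·37=44140; k=4: 8190+7215+17·5·37=18550; k=5: 11505+0+17·39·37=36036 → min 18550.
Top-level splits: k=1: (M₁..M₁)·(M₂..M₆) → 0+18550+33·17·37 = 39307; k=2: (M₁..M₂)·(M₃..M₆) → 21879+19305+33·39·37 = 88803; k=3: (M₁..M₃)·(M₄..M₆) → 30600+11840+33·25·37 = 72965; k=4: (M₁..M₄)·(M₅..M₆) → 10995+7215+33·5·37 = 24315; k=5: (M₁..M₅)·(M₆..M₆) → 17430+0+33·39·37 = 65049.
Best split is after M₄, i.e. k = 4.

4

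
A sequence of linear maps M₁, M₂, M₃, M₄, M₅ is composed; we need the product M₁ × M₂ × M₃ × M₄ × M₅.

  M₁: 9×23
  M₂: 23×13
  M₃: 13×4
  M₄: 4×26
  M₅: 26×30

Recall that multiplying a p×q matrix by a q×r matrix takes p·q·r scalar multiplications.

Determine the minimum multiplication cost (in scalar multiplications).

Adjacent pairs: M₁M₂ = 9·23·13 = 2691; M₂M₃ = 23·13·4 = 1196; M₃M₄ = 13·4·26 = 1352; M₄M₅ = 4·26·30 = 3120.
Length 3: M₁..M₃: k=1: 0+1196+9·23·4=2024; k=2: 2691+0+9·13·4=3159 → min 2024 | M₂..M₄: k=2: 0+1352+23·13·26=9126; k=3: 1196+0+23·4·26=3588 → min 3588 | M₃..M₅: k=3: 0+3120+13·4·30=4680; k=4: 1352+0+13·26·30=11492 → min 4680.
Length 4: M₁..M₄: k=1: 0+3588+9·23·26=8970; k=2: 2691+1352+9·13·26=7085; k=3: 2024+0+9·4·26=2960 → min 2960 | M₂..M₅: k=2: 0+4680+23·13·30=13650; k=3: 1196+3120+23·4·30=7076; k=4: 3588+0+23·26·30=21528 → min 7076.
Length 5: M₁..M₅: k=1: 0+7076+9·23·30=13286; k=2: 2691+4680+9·13·30=10881; k=3: 2024+3120+9·4·30=6224; k=4: 2960+0+9·26·30=9980 → min 6224.
Optimal order: ((M₁ × (M₂ × M₃)) × (M₄ × M₅)) with cost 6224.

6224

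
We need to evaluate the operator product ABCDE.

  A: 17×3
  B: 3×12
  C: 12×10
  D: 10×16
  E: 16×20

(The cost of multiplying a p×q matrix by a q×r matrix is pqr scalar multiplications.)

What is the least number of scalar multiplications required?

2820

Adjacent pairs: AB = 17·3·12 = 612; BC = 3·12·10 = 360; CD = 12·10·16 = 1920; DE = 10·16·20 = 3200.
Length 3: A..C: k=1: 0+360+17·3·10=870; k=2: 612+0+17·12·10=2652 → min 870 | B..D: k=2: 0+1920+3·12·16=2496; k=3: 360+0+3·10·16=840 → min 840 | C..E: k=3: 0+3200+12·10·20=5600; k=4: 1920+0+12·16·20=5760 → min 5600.
Length 4: A..D: k=1: 0+840+17·3·16=1656; k=2: 612+1920+17·12·16=5796; k=3: 870+0+17·10·16=3590 → min 1656 | B..E: k=2: 0+5600+3·12·20=6320; k=3: 360+3200+3·10·20=4160; k=4: 840+0+3·16·20=1800 → min 1800.
Length 5: A..E: k=1: 0+1800+17·3·20=2820; k=2: 612+5600+17·12·20=10292; k=3: 870+3200+17·10·20=7470; k=4: 1656+0+17·16·20=7096 → min 2820.
Optimal order: (A(((BC)D)E)) with cost 2820.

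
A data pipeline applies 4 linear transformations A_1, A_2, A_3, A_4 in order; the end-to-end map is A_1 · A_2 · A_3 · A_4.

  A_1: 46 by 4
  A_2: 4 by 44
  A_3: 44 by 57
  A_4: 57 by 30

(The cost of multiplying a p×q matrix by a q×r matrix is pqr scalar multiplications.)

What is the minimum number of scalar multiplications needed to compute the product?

Adjacent pairs: A_1A_2 = 46·4·44 = 8096; A_2A_3 = 4·44·57 = 10032; A_3A_4 = 44·57·30 = 75240.
Length 3: A_1..A_3: k=1: 0+10032+46·4·57=20520; k=2: 8096+0+46·44·57=123464 → min 20520 | A_2..A_4: k=2: 0+75240+4·44·30=80520; k=3: 10032+0+4·57·30=16872 → min 16872.
Length 4: A_1..A_4: k=1: 0+16872+46·4·30=22392; k=2: 8096+75240+46·44·30=144056; k=3: 20520+0+46·57·30=99180 → min 22392.
Optimal order: (A_1 · ((A_2 · A_3) · A_4)) with cost 22392.

22392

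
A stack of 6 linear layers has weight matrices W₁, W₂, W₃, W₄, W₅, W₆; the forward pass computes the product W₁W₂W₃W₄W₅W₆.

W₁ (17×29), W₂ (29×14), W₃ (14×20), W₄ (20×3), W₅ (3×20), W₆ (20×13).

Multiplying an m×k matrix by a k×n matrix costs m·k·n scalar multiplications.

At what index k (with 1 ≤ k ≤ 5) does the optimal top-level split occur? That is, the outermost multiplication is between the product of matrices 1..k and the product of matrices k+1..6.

4

Adjacent pairs: W₁W₂ = 17·29·14 = 6902; W₂W₃ = 29·14·20 = 8120; W₃W₄ = 14·20·3 = 840; W₄W₅ = 20·3·20 = 1200; W₅W₆ = 3·20·13 = 780.
Length 3: W₁..W₃: k=1: 0+8120+17·29·20=17980; k=2: 6902+0+17·14·20=11662 → min 11662 | W₂..W₄: k=2: 0+840+29·14·3=2058; k=3: 8120+0+29·20·3=9860 → min 2058 | W₃..W₅: k=3: 0+1200+14·20·20=6800; k=4: 840+0+14·3·20=1680 → min 1680 | W₄..W₆: k=4: 0+780+20·3·13=1560; k=5: 1200+0+20·20·13=6400 → min 1560.
Length 4: W₁..W₄: k=1: 0+2058+17·29·3=3537; k=2: 6902+840+17·14·3=8456; k=3: 11662+0+17·20·3=12682 → min 3537 | W₂..W₅: k=2: 0+1680+29·14·20=9800; k=3: 8120+1200+29·20·20=20920; k=4: 2058+0+29·3·20=3798 → min 3798 | W₃..W₆: k=3: 0+1560+14·20·13=5200; k=4: 840+780+14·3·13=2166; k=5: 1680+0+14·20·13=5320 → min 2166.
Length 5: W₁..W₅: k=1: 0+3798+17·29·20=13658; k=2: 6902+1680+17·14·20=13342; k=3: 11662+1200+17·20·20=19662; k=4: 3537+0+17·3·20=4557 → min 4557 | W₂..W₆: k=2: 0+2166+29·14·13=7444; k=3: 8120+1560+29·20·13=17220; k=4: 2058+780+29·3·13=3969; k=5: 3798+0+29·20·13=11338 → min 3969.
Top-level splits: k=1: (W₁..W₁)·(W₂..W₆) → 0+3969+17·29·13 = 10378; k=2: (W₁..W₂)·(W₃..W₆) → 6902+2166+17·14·13 = 12162; k=3: (W₁..W₃)·(W₄..W₆) → 11662+1560+17·20·13 = 17642; k=4: (W₁..W₄)·(W₅..W₆) → 3537+780+17·3·13 = 4980; k=5: (W₁..W₅)·(W₆..W₆) → 4557+0+17·20·13 = 8977.
Best split is after W₄, i.e. k = 4.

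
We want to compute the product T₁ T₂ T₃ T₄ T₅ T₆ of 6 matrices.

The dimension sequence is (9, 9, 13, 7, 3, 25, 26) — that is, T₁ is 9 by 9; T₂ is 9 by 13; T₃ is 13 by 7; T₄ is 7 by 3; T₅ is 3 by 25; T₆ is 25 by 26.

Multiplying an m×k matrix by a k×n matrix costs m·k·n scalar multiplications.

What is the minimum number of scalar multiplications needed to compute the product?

3519

Adjacent pairs: T₁T₂ = 9·9·13 = 1053; T₂T₃ = 9·13·7 = 819; T₃T₄ = 13·7·3 = 273; T₄T₅ = 7·3·25 = 525; T₅T₆ = 3·25·26 = 1950.
Length 3: T₁..T₃: k=1: 0+819+9·9·7=1386; k=2: 1053+0+9·13·7=1872 → min 1386 | T₂..T₄: k=2: 0+273+9·13·3=624; k=3: 819+0+9·7·3=1008 → min 624 | T₃..T₅: k=3: 0+525+13·7·25=2800; k=4: 273+0+13·3·25=1248 → min 1248 | T₄..T₆: k=4: 0+1950+7·3·26=2496; k=5: 525+0+7·25·26=5075 → min 2496.
Length 4: T₁..T₄: k=1: 0+624+9·9·3=867; k=2: 1053+273+9·13·3=1677; k=3: 1386+0+9·7·3=1575 → min 867 | T₂..T₅: k=2: 0+1248+9·13·25=4173; k=3: 819+525+9·7·25=2919; k=4: 624+0+9·3·25=1299 → min 1299 | T₃..T₆: k=3: 0+2496+13·7·26=4862; k=4: 273+1950+13·3·26=3237; k=5: 1248+0+13·25·26=9698 → min 3237.
Length 5: T₁..T₅: k=1: 0+1299+9·9·25=3324; k=2: 1053+1248+9·13·25=5226; k=3: 1386+525+9·7·25=3486; k=4: 867+0+9·3·25=1542 → min 1542 | T₂..T₆: k=2: 0+3237+9·13·26=6279; k=3: 819+2496+9·7·26=4953; k=4: 624+1950+9·3·26=3276; k=5: 1299+0+9·25·26=7149 → min 3276.
Length 6: T₁..T₆: k=1: 0+3276+9·9·26=5382; k=2: 1053+3237+9·13·26=7332; k=3: 1386+2496+9·7·26=5520; k=4: 867+1950+9·3·26=3519; k=5: 1542+0+9·25·26=7392 → min 3519.
Optimal order: ((T₁ (T₂ (T₃ T₄))) (T₅ T₆)) with cost 3519.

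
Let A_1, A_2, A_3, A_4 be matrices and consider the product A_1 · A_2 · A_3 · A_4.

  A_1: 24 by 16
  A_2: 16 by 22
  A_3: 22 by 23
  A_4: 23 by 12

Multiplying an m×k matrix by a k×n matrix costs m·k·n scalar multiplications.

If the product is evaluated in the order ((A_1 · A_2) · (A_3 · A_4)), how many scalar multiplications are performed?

(A_1 · A_2): 24×16 by 16×22 → 24×22, cost 24·16·22 = 8448
(A_3 · A_4): 22×23 by 23×12 → 22×12, cost 22·23·12 = 6072
((A_1 · A_2) · (A_3 · A_4)): 24×22 by 22×12 → 24×12, cost 24·22·12 = 6336; cumulative 20856
Total: 20856 scalar multiplications.

20856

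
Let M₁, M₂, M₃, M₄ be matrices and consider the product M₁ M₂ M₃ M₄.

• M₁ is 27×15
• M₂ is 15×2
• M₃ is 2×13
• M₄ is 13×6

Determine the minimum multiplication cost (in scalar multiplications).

Adjacent pairs: M₁M₂ = 27·15·2 = 810; M₂M₃ = 15·2·13 = 390; M₃M₄ = 2·13·6 = 156.
Length 3: M₁..M₃: k=1: 0+390+27·15·13=5655; k=2: 810+0+27·2·13=1512 → min 1512 | M₂..M₄: k=2: 0+156+15·2·6=336; k=3: 390+0+15·13·6=1560 → min 336.
Length 4: M₁..M₄: k=1: 0+336+27·15·6=2766; k=2: 810+156+27·2·6=1290; k=3: 1512+0+27·13·6=3618 → min 1290.
Optimal order: ((M₁ M₂) (M₃ M₄)) with cost 1290.

1290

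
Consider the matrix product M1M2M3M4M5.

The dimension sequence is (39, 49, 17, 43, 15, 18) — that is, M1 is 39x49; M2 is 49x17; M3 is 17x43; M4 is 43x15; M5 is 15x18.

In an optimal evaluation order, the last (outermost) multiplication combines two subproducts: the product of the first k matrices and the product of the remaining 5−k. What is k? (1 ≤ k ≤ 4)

2

Adjacent pairs: M1M2 = 39·49·17 = 32487; M2M3 = 49·17·43 = 35819; M3M4 = 17·43·15 = 10965; M4M5 = 43·15·18 = 11610.
Length 3: M1..M3: k=1: 0+35819+39·49·43=117992; k=2: 32487+0+39·17·43=60996 → min 60996 | M2..M4: k=2: 0+10965+49·17·15=23460; k=3: 35819+0+49·43·15=67424 → min 23460 | M3..M5: k=3: 0+11610+17·43·18=24768; k=4: 10965+0+17·15·18=15555 → min 15555.
Length 4: M1..M4: k=1: 0+23460+39·49·15=52125; k=2: 32487+10965+39·17·15=53397; k=3: 60996+0+39·43·15=86151 → min 52125 | M2..M5: k=2: 0+15555+49·17·18=30549; k=3: 35819+11610+49·43·18=85355; k=4: 23460+0+49·15·18=36690 → min 30549.
Top-level splits: k=1: (M1..M1)·(M2..M5) → 0+30549+39·49·18 = 64947; k=2: (M1..M2)·(M3..M5) → 32487+15555+39·17·18 = 59976; k=3: (M1..M3)·(M4..M5) → 60996+11610+39·43·18 = 102792; k=4: (M1..M4)·(M5..M5) → 52125+0+39·15·18 = 62655.
Best split is after M2, i.e. k = 2.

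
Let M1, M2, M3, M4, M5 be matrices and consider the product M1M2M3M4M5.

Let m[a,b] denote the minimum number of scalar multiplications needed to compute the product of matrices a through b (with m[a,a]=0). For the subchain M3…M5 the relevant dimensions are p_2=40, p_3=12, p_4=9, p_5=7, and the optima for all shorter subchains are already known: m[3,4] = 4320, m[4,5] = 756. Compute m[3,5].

m[3,5] = min over k∈[3,4] of m[3,k]+m[k+1,5]+p_{2}·p_k·p_{5}.
k=3: 0 + 756 + 40·12·7 = 4116; k=4: 4320 + 0 + 40·9·7 = 6840.
Minimum: 4116 at k=3.

4116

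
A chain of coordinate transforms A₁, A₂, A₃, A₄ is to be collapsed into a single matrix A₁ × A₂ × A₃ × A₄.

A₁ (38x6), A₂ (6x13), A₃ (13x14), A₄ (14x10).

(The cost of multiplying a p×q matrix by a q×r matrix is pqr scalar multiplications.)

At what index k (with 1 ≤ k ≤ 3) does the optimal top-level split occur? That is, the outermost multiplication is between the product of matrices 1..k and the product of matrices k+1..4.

Adjacent pairs: A₁A₂ = 38·6·13 = 2964; A₂A₃ = 6·13·14 = 1092; A₃A₄ = 13·14·10 = 1820.
Length 3: A₁..A₃: k=1: 0+1092+38·6·14=4284; k=2: 2964+0+38·13·14=9880 → min 4284 | A₂..A₄: k=2: 0+1820+6·13·10=2600; k=3: 1092+0+6·14·10=1932 → min 1932.
Top-level splits: k=1: (A₁..A₁)·(A₂..A₄) → 0+1932+38·6·10 = 4212; k=2: (A₁..A₂)·(A₃..A₄) → 2964+1820+38·13·10 = 9724; k=3: (A₁..A₃)·(A₄..A₄) → 4284+0+38·14·10 = 9604.
Best split is after A₁, i.e. k = 1.

1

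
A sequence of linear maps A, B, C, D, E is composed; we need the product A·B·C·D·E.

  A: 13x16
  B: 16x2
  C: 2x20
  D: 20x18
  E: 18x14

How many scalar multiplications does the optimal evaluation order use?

2004

Adjacent pairs: AB = 13·16·2 = 416; BC = 16·2·20 = 640; CD = 2·20·18 = 720; DE = 20·18·14 = 5040.
Length 3: A..C: k=1: 0+640+13·16·20=4800; k=2: 416+0+13·2·20=936 → min 936 | B..D: k=2: 0+720+16·2·18=1296; k=3: 640+0+16·20·18=6400 → min 1296 | C..E: k=3: 0+5040+2·20·14=5600; k=4: 720+0+2·18·14=1224 → min 1224.
Length 4: A..D: k=1: 0+1296+13·16·18=5040; k=2: 416+720+13·2·18=1604; k=3: 936+0+13·20·18=5616 → min 1604 | B..E: k=2: 0+1224+16·2·14=1672; k=3: 640+5040+16·20·14=10160; k=4: 1296+0+16·18·14=5328 → min 1672.
Length 5: A..E: k=1: 0+1672+13·16·14=4584; k=2: 416+1224+13·2·14=2004; k=3: 936+5040+13·20·14=9616; k=4: 1604+0+13·18·14=4880 → min 2004.
Optimal order: ((A·B)·((C·D)·E)) with cost 2004.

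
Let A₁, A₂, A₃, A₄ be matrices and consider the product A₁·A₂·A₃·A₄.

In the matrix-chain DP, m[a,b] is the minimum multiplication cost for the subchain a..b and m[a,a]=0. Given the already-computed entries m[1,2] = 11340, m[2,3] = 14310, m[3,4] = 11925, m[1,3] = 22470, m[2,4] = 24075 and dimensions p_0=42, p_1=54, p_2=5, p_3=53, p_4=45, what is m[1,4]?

m[1,4] = min over k∈[1,3] of m[1,k]+m[k+1,4]+p_{0}·p_k·p_{4}.
k=1: 0 + 24075 + 42·54·45 = 126135; k=2: 11340 + 11925 + 42·5·45 = 32715; k=3: 22470 + 0 + 42·53·45 = 122640.
Minimum: 32715 at k=2.

32715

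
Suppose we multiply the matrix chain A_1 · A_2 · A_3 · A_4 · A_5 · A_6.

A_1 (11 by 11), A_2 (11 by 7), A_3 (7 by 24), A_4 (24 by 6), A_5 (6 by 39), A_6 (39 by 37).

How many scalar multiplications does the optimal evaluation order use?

Adjacent pairs: A_1A_2 = 11·11·7 = 847; A_2A_3 = 11·7·24 = 1848; A_3A_4 = 7·24·6 = 1008; A_4A_5 = 24·6·39 = 5616; A_5A_6 = 6·39·37 = 8658.
Length 3: A_1..A_3: k=1: 0+1848+11·11·24=4752; k=2: 847+0+11·7·24=2695 → min 2695 | A_2..A_4: k=2: 0+1008+11·7·6=1470; k=3: 1848+0+11·24·6=3432 → min 1470 | A_3..A_5: k=3: 0+5616+7·24·39=12168; k=4: 1008+0+7·6·39=2646 → min 2646 | A_4..A_6: k=4: 0+8658+24·6·37=13986; k=5: 5616+0+24·39·37=40248 → min 13986.
Length 4: A_1..A_4: k=1: 0+1470+11·11·6=2196; k=2: 847+1008+11·7·6=2317; k=3: 2695+0+11·24·6=4279 → min 2196 | A_2..A_5: k=2: 0+2646+11·7·39=5649; k=3: 1848+5616+11·24·39=17760; k=4: 1470+0+11·6·39=4044 → min 4044 | A_3..A_6: k=3: 0+13986+7·24·37=20202; k=4: 1008+8658+7·6·37=11220; k=5: 2646+0+7·39·37=12747 → min 11220.
Length 5: A_1..A_5: k=1: 0+4044+11·11·39=8763; k=2: 847+2646+11·7·39=6496; k=3: 2695+5616+11·24·39=18607; k=4: 2196+0+11·6·39=4770 → min 4770 | A_2..A_6: k=2: 0+11220+11·7·37=14069; k=3: 1848+13986+11·24·37=25602; k=4: 1470+8658+11·6·37=12570; k=5: 4044+0+11·39·37=19917 → min 12570.
Length 6: A_1..A_6: k=1: 0+12570+11·11·37=17047; k=2: 847+11220+11·7·37=14916; k=3: 2695+13986+11·24·37=26449; k=4: 2196+8658+11·6·37=13296; k=5: 4770+0+11·39·37=20643 → min 13296.
Optimal order: ((A_1 · (A_2 · (A_3 · A_4))) · (A_5 · A_6)) with cost 13296.

13296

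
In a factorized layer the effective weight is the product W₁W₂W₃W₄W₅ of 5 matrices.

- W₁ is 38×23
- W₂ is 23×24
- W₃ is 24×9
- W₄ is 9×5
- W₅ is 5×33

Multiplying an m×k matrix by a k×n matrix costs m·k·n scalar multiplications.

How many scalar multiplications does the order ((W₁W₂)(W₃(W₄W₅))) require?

59685

(W₁W₂): 38×23 by 23×24 → 38×24, cost 38·23·24 = 20976
(W₄W₅): 9×5 by 5×33 → 9×33, cost 9·5·33 = 1485
(W₃(W₄W₅)): 24×9 by 9×33 → 24×33, cost 24·9·33 = 7128; cumulative 8613
((W₁W₂)(W₃(W₄W₅))): 38×24 by 24×33 → 38×33, cost 38·24·33 = 30096; cumulative 59685
Total: 59685 scalar multiplications.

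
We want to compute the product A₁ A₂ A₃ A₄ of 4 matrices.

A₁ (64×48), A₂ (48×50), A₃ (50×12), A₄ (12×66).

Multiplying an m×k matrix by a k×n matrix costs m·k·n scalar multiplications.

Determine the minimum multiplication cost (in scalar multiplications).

116352

Adjacent pairs: A₁A₂ = 64·48·50 = 153600; A₂A₃ = 48·50·12 = 28800; A₃A₄ = 50·12·66 = 39600.
Length 3: A₁..A₃: k=1: 0+28800+64·48·12=65664; k=2: 153600+0+64·50·12=192000 → min 65664 | A₂..A₄: k=2: 0+39600+48·50·66=198000; k=3: 28800+0+48·12·66=66816 → min 66816.
Length 4: A₁..A₄: k=1: 0+66816+64·48·66=269568; k=2: 153600+39600+64·50·66=404400; k=3: 65664+0+64·12·66=116352 → min 116352.
Optimal order: ((A₁ (A₂ A₃)) A₄) with cost 116352.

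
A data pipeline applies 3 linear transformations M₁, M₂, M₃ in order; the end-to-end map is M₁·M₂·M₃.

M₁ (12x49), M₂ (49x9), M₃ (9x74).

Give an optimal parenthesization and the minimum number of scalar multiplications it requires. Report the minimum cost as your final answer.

(M₁·(M₂·M₃)): cost 76146.
((M₁·M₂)·M₃): cost 13284.
Optimal: ((M₁·M₂)·M₃) with cost 13284.

13284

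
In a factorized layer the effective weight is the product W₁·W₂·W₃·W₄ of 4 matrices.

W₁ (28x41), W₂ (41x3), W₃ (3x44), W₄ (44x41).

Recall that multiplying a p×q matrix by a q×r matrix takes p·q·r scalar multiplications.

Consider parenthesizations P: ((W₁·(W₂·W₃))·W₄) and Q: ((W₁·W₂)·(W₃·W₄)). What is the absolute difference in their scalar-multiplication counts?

94136

Order P = ((W₁·(W₂·W₃))·W₄): (W₂·W₃): 41×3 by 3×44 → 41×44, cost 41·3·44 = 5412; (W₁·(W₂·W₃)): 28×41 by 41×44 → 28×44, cost 28·41·44 = 50512; cumulative 55924; ((W₁·(W₂·W₃))·W₄): 28×44 by 44×41 → 28×41, cost 28·44·41 = 50512; cumulative 106436. Total 106436.
Order Q = ((W₁·W₂)·(W₃·W₄)): (W₁·W₂): 28×41 by 41×3 → 28×3, cost 28·41·3 = 3444; (W₃·W₄): 3×44 by 44×41 → 3×41, cost 3·44·41 = 5412; ((W₁·W₂)·(W₃·W₄)): 28×3 by 3×41 → 28×41, cost 28·3·41 = 3444; cumulative 12300. Total 12300.
Difference: |106436 − 12300| = 94136.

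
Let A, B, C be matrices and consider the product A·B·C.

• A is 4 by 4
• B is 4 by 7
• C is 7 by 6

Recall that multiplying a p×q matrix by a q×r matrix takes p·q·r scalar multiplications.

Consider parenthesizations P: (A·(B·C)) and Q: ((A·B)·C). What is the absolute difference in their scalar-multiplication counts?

Order P = (A·(B·C)): (B·C): 4×7 by 7×6 → 4×6, cost 4·7·6 = 168; (A·(B·C)): 4×4 by 4×6 → 4×6, cost 4·4·6 = 96; cumulative 264. Total 264.
Order Q = ((A·B)·C): (A·B): 4×4 by 4×7 → 4×7, cost 4·4·7 = 112; ((A·B)·C): 4×7 by 7×6 → 4×6, cost 4·7·6 = 168; cumulative 280. Total 280.
Difference: |264 − 280| = 16.

16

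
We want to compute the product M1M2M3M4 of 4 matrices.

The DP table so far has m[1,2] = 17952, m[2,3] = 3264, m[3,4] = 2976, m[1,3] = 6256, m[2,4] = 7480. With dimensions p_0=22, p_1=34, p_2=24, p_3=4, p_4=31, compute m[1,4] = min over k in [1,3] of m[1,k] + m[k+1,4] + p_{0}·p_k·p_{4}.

8984

m[1,4] = min over k∈[1,3] of m[1,k]+m[k+1,4]+p_{0}·p_k·p_{4}.
k=1: 0 + 7480 + 22·34·31 = 30668; k=2: 17952 + 2976 + 22·24·31 = 37296; k=3: 6256 + 0 + 22·4·31 = 8984.
Minimum: 8984 at k=3.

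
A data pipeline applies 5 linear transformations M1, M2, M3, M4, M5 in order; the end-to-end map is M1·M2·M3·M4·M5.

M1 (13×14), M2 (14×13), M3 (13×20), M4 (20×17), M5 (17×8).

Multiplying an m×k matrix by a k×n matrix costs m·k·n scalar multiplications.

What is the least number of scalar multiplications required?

7712

Adjacent pairs: M1M2 = 13·14·13 = 2366; M2M3 = 14·13·20 = 3640; M3M4 = 13·20·17 = 4420; M4M5 = 20·17·8 = 2720.
Length 3: M1..M3: k=1: 0+3640+13·14·20=7280; k=2: 2366+0+13·13·20=5746 → min 5746 | M2..M4: k=2: 0+4420+14·13·17=7514; k=3: 3640+0+14·20·17=8400 → min 7514 | M3..M5: k=3: 0+2720+13·20·8=4800; k=4: 4420+0+13·17·8=6188 → min 4800.
Length 4: M1..M4: k=1: 0+7514+13·14·17=10608; k=2: 2366+4420+13·13·17=9659; k=3: 5746+0+13·20·17=10166 → min 9659 | M2..M5: k=2: 0+4800+14·13·8=6256; k=3: 3640+2720+14·20·8=8600; k=4: 7514+0+14·17·8=9418 → min 6256.
Length 5: M1..M5: k=1: 0+6256+13·14·8=7712; k=2: 2366+4800+13·13·8=8518; k=3: 5746+2720+13·20·8=10546; k=4: 9659+0+13·17·8=11427 → min 7712.
Optimal order: (M1·(M2·(M3·(M4·M5)))) with cost 7712.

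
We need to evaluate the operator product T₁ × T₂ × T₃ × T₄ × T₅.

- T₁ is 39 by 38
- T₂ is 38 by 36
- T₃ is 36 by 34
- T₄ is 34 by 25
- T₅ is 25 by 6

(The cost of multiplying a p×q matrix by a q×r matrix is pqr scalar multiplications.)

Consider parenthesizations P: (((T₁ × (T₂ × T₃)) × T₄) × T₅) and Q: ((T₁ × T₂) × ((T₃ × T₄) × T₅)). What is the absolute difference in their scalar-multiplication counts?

38124

Order P = (((T₁ × (T₂ × T₃)) × T₄) × T₅): (T₂ × T₃): 38×36 by 36×34 → 38×34, cost 38·36·34 = 46512; (T₁ × (T₂ × T₃)): 39×38 by 38×34 → 39×34, cost 39·38·34 = 50388; cumulative 96900; ((T₁ × (T₂ × T₃)) × T₄): 39×34 by 34×25 → 39×25, cost 39·34·25 = 33150; cumulative 130050; (((T₁ × (T₂ × T₃)) × T₄) × T₅): 39×25 by 25×6 → 39×6, cost 39·25·6 = 5850; cumulative 135900. Total 135900.
Order Q = ((T₁ × T₂) × ((T₃ × T₄) × T₅)): (T₁ × T₂): 39×38 by 38×36 → 39×36, cost 39·38·36 = 53352; (T₃ × T₄): 36×34 by 34×25 → 36×25, cost 36·34·25 = 30600; ((T₃ × T₄) × T₅): 36×25 by 25×6 → 36×6, cost 36·25·6 = 5400; cumulative 36000; ((T₁ × T₂) × ((T₃ × T₄) × T₅)): 39×36 by 36×6 → 39×6, cost 39·36·6 = 8424; cumulative 97776. Total 97776.
Difference: |135900 − 97776| = 38124.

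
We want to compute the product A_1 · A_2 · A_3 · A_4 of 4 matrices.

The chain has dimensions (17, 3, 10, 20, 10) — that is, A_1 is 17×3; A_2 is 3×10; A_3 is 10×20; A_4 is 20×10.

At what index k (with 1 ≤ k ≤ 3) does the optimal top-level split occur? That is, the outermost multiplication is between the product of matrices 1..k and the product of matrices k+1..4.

Adjacent pairs: A_1A_2 = 17·3·10 = 510; A_2A_3 = 3·10·20 = 600; A_3A_4 = 10·20·10 = 2000.
Length 3: A_1..A_3: k=1: 0+600+17·3·20=1620; k=2: 510+0+17·10·20=3910 → min 1620 | A_2..A_4: k=2: 0+2000+3·10·10=2300; k=3: 600+0+3·20·10=1200 → min 1200.
Top-level splits: k=1: (A_1..A_1)·(A_2..A_4) → 0+1200+17·3·10 = 1710; k=2: (A_1..A_2)·(A_3..A_4) → 510+2000+17·10·10 = 4210; k=3: (A_1..A_3)·(A_4..A_4) → 1620+0+17·20·10 = 5020.
Best split is after A_1, i.e. k = 1.

1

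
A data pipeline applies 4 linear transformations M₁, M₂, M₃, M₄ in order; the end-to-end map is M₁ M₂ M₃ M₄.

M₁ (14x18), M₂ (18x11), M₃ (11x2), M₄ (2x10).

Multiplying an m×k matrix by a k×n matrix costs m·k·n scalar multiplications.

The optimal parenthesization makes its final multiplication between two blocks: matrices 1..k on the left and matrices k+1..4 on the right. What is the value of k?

Adjacent pairs: M₁M₂ = 14·18·11 = 2772; M₂M₃ = 18·11·2 = 396; M₃M₄ = 11·2·10 = 220.
Length 3: M₁..M₃: k=1: 0+396+14·18·2=900; k=2: 2772+0+14·11·2=3080 → min 900 | M₂..M₄: k=2: 0+220+18·11·10=2200; k=3: 396+0+18·2·10=756 → min 756.
Top-level splits: k=1: (M₁..M₁)·(M₂..M₄) → 0+756+14·18·10 = 3276; k=2: (M₁..M₂)·(M₃..M₄) → 2772+220+14·11·10 = 4532; k=3: (M₁..M₃)·(M₄..M₄) → 900+0+14·2·10 = 1180.
Best split is after M₃, i.e. k = 3.

3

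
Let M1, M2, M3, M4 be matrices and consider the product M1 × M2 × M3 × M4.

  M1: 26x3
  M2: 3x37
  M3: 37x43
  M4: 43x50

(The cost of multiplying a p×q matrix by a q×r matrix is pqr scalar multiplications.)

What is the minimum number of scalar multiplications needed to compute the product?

15123

Adjacent pairs: M1M2 = 26·3·37 = 2886; M2M3 = 3·37·43 = 4773; M3M4 = 37·43·50 = 79550.
Length 3: M1..M3: k=1: 0+4773+26·3·43=8127; k=2: 2886+0+26·37·43=44252 → min 8127 | M2..M4: k=2: 0+79550+3·37·50=85100; k=3: 4773+0+3·43·50=11223 → min 11223.
Length 4: M1..M4: k=1: 0+11223+26·3·50=15123; k=2: 2886+79550+26·37·50=130536; k=3: 8127+0+26·43·50=64027 → min 15123.
Optimal order: (M1 × ((M2 × M3) × M4)) with cost 15123.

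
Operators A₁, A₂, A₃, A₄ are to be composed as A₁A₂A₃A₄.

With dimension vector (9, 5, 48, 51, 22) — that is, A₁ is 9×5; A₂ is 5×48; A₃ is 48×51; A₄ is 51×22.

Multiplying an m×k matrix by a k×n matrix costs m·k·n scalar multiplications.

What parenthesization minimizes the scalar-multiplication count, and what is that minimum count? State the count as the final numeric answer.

18840

Adjacent pairs: A₁A₂ = 9·5·48 = 2160; A₂A₃ = 5·48·51 = 12240; A₃A₄ = 48·51·22 = 53856.
Length 3: A₁..A₃: k=1: 0+12240+9·5·51=14535; k=2: 2160+0+9·48·51=24192 → min 14535 | A₂..A₄: k=2: 0+53856+5·48·22=59136; k=3: 12240+0+5·51·22=17850 → min 17850.
Length 4: A₁..A₄: k=1: 0+17850+9·5·22=18840; k=2: 2160+53856+9·48·22=65520; k=3: 14535+0+9·51·22=24633 → min 18840.
Optimal parenthesization: (A₁((A₂A₃)A₄)) with cost 18840.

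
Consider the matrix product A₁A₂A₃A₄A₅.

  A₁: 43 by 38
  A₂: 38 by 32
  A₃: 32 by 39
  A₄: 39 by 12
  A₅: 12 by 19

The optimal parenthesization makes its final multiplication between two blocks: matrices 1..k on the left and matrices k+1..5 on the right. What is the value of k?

Adjacent pairs: A₁A₂ = 43·38·32 = 52288; A₂A₃ = 38·32·39 = 47424; A₃A₄ = 32·39·12 = 14976; A₄A₅ = 39·12·19 = 8892.
Length 3: A₁..A₃: k=1: 0+47424+43·38·39=111150; k=2: 52288+0+43·32·39=105952 → min 105952 | A₂..A₄: k=2: 0+14976+38·32·12=29568; k=3: 47424+0+38·39·12=65208 → min 29568 | A₃..A₅: k=3: 0+8892+32·39·19=32604; k=4: 14976+0+32·12·19=22272 → min 22272.
Length 4: A₁..A₄: k=1: 0+29568+43·38·12=49176; k=2: 52288+14976+43·32·12=83776; k=3: 105952+0+43·39·12=126076 → min 49176 | A₂..A₅: k=2: 0+22272+38·32·19=45376; k=3: 47424+8892+38·39·19=84474; k=4: 29568+0+38·12·19=38232 → min 38232.
Top-level splits: k=1: (A₁..A₁)·(A₂..A₅) → 0+38232+43·38·19 = 69278; k=2: (A₁..A₂)·(A₃..A₅) → 52288+22272+43·32·19 = 100704; k=3: (A₁..A₃)·(A₄..A₅) → 105952+8892+43·39·19 = 146707; k=4: (A₁..A₄)·(A₅..A₅) → 49176+0+43·12·19 = 58980.
Best split is after A₄, i.e. k = 4.

4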